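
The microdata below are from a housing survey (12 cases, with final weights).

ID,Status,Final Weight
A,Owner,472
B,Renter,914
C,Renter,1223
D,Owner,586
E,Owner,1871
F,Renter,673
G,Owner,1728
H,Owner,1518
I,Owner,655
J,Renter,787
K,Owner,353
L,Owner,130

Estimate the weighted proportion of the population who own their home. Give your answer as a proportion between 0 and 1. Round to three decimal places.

Sum of weights for 'Owner' = 472 + 586 + 1871 + 1728 + 1518 + 655 + 353 + 130 = 7313
Total weight = 472 + 914 + 1223 + 586 + 1871 + 673 + 1728 + 1518 + 655 + 787 + 353 + 130 = 10910
Weighted proportion = 7313 / 10910 = 0.67030247

0.670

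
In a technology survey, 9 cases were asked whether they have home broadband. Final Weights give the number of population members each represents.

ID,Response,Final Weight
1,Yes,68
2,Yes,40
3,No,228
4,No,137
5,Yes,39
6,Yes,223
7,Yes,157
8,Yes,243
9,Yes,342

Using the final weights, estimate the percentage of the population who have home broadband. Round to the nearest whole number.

75

Sum of weights for 'Yes' = 68 + 40 + 39 + 223 + 157 + 243 + 342 = 1112
Total weight = 1477
Weighted proportion = 1112 / 1477 = 0.75287745 → 75.287745%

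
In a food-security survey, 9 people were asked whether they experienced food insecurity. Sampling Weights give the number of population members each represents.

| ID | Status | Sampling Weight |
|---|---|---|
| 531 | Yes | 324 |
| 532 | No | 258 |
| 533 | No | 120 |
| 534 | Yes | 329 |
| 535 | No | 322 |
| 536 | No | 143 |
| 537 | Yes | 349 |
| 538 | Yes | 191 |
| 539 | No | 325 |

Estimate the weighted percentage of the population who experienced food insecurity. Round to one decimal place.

50.5

Sum of weights for 'Yes' = 324 + 329 + 349 + 191 = 1193
Total weight = 2361
Weighted proportion = 1193 / 2361 = 0.50529437 → 50.529437%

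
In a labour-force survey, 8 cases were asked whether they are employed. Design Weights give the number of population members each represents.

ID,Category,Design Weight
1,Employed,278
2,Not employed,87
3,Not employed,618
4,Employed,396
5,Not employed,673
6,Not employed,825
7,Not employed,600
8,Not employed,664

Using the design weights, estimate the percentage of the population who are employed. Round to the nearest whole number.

Sum of weights for 'Employed' = 278 + 396 = 674
Total weight = 278 + 87 + 618 + 396 + 673 + 825 + 600 + 664 = 4141
Weighted proportion = 674 / 4141 = 0.16276262 → 16.276262%

16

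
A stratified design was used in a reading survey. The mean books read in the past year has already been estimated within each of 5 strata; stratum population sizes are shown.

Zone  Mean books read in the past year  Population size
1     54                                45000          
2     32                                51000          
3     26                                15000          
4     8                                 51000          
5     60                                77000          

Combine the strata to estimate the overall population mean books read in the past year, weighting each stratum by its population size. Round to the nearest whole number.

40

Σ Nₕ·x̄ₕ = 54×45000 + 32×51000 + 26×15000 + 8×51000 + 60×77000
  = 2430000 + 1632000 + 390000 + 408000 + 4620000 = 9480000
Σ Nₕ = 45000 + 51000 + 15000 + 51000 + 77000 = 239000
Overall mean = 9480000 / 239000 = 39.665272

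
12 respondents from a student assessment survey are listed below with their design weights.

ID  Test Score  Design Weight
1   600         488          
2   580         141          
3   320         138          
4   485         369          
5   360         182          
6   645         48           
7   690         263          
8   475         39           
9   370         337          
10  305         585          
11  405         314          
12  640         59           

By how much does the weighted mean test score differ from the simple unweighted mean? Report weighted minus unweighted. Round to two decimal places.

Unweighted sum = 600 + 580 + 320 + 485 + 360 + 645 + 690 + 475 + 370 + 305 + 405 + 640 = 5875
Unweighted mean = 5875 / 12 = 489.58333
Weighted sum = 600×488 + 580×141 + 320×138 + 485×369 + 360×182 + 645×48 + 690×263 + 475×39 + 370×337 + 305×585 + 405×314 + 640×59
  = 292800 + 81780 + 44160 + 178965 + 65520 + 30960 + 181470 + 18525 + 124690 + 178425 + 127170 + 37760 = 1362225
Sum of weights = 488 + 141 + 138 + 369 + 182 + 48 + 263 + 39 + 337 + 585 + 314 + 59 = 2963
Weighted mean = 1362225 / 2963 = 459.74519
Difference (weighted minus unweighted) = -29.838143

-29.84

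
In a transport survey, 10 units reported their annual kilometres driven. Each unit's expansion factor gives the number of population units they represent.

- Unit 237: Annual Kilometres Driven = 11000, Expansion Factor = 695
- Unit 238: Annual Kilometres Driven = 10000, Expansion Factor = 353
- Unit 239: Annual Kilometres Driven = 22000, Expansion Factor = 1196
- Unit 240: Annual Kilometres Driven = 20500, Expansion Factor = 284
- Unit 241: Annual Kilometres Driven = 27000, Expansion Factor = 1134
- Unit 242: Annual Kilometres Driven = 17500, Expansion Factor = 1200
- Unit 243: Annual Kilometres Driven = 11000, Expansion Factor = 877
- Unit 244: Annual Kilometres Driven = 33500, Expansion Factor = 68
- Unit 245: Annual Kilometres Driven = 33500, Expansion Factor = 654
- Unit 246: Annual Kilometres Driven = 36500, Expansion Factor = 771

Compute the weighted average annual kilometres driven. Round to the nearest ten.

Weighted sum = 11000×695 + 10000×353 + 22000×1196 + 20500×284 + 27000×1134 + 17500×1200 + 11000×877 + 33500×68 + 33500×654 + 36500×771
  = 7645000 + 3530000 + 26312000 + 5822000 + 30618000 + 21000000 + 9647000 + 2278000 + 21909000 + 28141500 = 156902500
Sum of weights = 695 + 353 + 1196 + 284 + 1134 + 1200 + 877 + 68 + 654 + 771 = 7232
Weighted mean = 156902500 / 7232 = 21695.589

21700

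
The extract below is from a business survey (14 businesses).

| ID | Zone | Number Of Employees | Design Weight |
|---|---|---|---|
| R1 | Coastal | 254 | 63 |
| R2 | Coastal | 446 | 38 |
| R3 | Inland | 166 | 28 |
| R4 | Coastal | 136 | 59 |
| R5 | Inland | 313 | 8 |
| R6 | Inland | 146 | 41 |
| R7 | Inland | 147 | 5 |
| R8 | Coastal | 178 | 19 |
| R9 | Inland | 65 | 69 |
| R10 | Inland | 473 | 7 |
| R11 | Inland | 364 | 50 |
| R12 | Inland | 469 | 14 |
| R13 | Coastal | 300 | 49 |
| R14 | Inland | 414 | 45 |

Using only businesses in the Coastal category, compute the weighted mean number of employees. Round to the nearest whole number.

259

Coastal rows: R1, R2, R4, R8, R13
Weighted sum = 254×63 + 446×38 + 136×59 + 178×19 + 300×49
  = 59056
Sum of weights = 63 + 38 + 59 + 19 + 49 = 228
Weighted mean = 59056 / 228 = 259.01754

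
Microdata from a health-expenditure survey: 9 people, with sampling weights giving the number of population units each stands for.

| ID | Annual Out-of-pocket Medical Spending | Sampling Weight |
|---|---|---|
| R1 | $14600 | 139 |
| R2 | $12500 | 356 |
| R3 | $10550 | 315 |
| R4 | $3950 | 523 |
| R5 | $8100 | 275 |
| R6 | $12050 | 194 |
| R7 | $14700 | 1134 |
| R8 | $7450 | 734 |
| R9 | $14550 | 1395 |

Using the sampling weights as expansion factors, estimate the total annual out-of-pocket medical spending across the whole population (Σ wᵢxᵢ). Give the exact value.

Weighted total = 14600×139 + 12500×356 + 10550×315 + 3950×523 + 8100×275 + 12050×194 + 14700×1134 + 7450×734 + 14550×1395
  = 58869050

58869050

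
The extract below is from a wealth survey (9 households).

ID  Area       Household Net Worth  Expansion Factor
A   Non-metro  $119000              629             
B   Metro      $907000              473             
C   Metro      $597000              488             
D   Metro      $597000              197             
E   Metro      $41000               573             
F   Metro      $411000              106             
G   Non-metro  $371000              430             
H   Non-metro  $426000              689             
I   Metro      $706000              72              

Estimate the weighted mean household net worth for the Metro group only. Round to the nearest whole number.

500706

Metro rows: B, C, D, E, F, I
Weighted sum = 955847000
Sum of weights = 473 + 488 + 197 + 573 + 106 + 72 = 1909
Weighted mean = 955847000 / 1909 = 500705.61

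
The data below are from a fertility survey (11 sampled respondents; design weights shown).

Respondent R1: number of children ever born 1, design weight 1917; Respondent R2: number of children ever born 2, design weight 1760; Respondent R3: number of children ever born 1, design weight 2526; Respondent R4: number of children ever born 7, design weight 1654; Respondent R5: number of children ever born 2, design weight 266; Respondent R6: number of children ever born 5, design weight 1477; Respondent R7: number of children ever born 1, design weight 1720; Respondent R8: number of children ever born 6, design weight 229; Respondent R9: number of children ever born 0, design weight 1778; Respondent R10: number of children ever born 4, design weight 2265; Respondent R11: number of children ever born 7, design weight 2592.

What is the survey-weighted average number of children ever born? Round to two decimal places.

3.18

Weighted sum = 57756
Sum of weights = 1917 + 1760 + 2526 + 1654 + 266 + 1477 + 1720 + 229 + 1778 + 2265 + 2592 = 18184
Weighted mean = 57756 / 18184 = 3.1761989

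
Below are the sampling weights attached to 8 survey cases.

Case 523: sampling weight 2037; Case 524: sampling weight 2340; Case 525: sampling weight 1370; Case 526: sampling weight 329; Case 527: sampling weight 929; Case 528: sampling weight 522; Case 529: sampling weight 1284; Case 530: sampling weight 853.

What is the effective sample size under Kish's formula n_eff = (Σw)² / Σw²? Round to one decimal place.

Σ wᵢ = 9664
Σ wᵢ² = 4149369 + 5475600 + 1876900 + 108241 + 863041 + 272484 + 1648656 + 727609 = 15121900
n_eff = 9664² / 15121900 = 93392896 / 15121900 = 6.1760028

6.2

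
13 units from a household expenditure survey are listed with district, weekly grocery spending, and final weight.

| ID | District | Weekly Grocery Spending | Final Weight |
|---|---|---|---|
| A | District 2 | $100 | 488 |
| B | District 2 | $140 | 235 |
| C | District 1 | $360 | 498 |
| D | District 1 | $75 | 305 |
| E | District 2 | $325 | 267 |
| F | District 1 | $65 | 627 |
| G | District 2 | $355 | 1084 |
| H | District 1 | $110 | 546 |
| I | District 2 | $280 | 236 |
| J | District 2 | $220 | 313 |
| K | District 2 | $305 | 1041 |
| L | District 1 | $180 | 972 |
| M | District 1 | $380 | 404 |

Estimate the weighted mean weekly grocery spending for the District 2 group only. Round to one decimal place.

274.5

District 2 rows: A, B, E, G, I, J, K
Weighted sum = 100×488 + 140×235 + 325×267 + 355×1084 + 280×236 + 220×313 + 305×1041
  = 48800 + 32900 + 86775 + 384820 + 66080 + 68860 + 317505 = 1005740
Sum of weights = 488 + 235 + 267 + 1084 + 236 + 313 + 1041 = 3664
Weighted mean = 1005740 / 3664 = 274.49236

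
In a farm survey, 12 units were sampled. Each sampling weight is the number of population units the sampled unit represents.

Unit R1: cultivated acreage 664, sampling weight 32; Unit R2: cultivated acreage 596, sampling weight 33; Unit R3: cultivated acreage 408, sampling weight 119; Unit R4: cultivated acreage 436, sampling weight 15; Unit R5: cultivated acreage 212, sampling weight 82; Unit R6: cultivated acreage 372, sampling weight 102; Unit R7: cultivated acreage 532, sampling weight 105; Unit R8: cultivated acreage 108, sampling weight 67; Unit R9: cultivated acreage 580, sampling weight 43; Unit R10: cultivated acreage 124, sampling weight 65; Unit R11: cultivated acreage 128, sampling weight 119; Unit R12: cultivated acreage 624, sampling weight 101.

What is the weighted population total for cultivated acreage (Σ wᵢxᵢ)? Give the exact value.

Weighted total = 325688

325688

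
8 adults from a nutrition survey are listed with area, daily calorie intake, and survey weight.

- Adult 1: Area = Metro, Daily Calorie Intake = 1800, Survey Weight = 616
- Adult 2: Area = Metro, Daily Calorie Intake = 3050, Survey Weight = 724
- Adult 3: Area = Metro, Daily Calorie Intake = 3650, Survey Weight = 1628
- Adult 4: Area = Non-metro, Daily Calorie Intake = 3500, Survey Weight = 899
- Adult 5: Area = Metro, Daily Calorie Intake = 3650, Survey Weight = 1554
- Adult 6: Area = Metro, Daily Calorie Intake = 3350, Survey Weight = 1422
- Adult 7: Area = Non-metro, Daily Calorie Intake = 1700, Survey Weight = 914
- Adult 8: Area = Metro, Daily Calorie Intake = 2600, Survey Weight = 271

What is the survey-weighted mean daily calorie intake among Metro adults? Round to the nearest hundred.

Metro rows: 1, 2, 3, 5, 6, 8
Weighted sum = 1800×616 + 3050×724 + 3650×1628 + 3650×1554 + 3350×1422 + 2600×271
  = 1108800 + 2208200 + 5942200 + 5672100 + 4763700 + 704600 = 20399600
Sum of weights = 6215
Weighted mean = 20399600 / 6215 = 3282.317

3300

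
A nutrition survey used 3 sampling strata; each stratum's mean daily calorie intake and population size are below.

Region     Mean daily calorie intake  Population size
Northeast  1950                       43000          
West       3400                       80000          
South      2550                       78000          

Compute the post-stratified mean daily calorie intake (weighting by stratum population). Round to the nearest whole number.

2760

Σ Nₕ·x̄ₕ = 1950×43000 + 3400×80000 + 2550×78000
  = 83850000 + 272000000 + 198900000 = 554750000
Σ Nₕ = 43000 + 80000 + 78000 = 201000
Overall mean = 554750000 / 201000 = 2759.9502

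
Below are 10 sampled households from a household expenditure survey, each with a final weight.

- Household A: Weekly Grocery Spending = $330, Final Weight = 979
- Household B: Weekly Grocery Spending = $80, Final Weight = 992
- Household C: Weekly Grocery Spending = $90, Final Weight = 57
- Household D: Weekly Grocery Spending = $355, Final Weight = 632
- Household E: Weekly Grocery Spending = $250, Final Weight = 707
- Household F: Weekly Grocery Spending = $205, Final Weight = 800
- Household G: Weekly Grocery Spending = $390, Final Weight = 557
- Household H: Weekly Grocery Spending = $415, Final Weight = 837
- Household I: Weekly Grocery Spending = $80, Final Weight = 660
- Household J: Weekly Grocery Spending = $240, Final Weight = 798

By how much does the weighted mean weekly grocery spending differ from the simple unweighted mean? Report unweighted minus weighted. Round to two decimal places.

Unweighted sum = 2435
Unweighted mean = 2435 / 10 = 243.5
Weighted sum = 330×979 + 80×992 + 90×57 + 355×632 + 250×707 + 205×800 + 390×557 + 415×837 + 80×660 + 240×798
  = 323070 + 79360 + 5130 + 224360 + 176750 + 164000 + 217230 + 347355 + 52800 + 191520 = 1781575
Sum of weights = 979 + 992 + 57 + 632 + 707 + 800 + 557 + 837 + 660 + 798 = 7019
Weighted mean = 1781575 / 7019 = 253.82177
Difference (unweighted minus weighted) = -10.321769

-10.32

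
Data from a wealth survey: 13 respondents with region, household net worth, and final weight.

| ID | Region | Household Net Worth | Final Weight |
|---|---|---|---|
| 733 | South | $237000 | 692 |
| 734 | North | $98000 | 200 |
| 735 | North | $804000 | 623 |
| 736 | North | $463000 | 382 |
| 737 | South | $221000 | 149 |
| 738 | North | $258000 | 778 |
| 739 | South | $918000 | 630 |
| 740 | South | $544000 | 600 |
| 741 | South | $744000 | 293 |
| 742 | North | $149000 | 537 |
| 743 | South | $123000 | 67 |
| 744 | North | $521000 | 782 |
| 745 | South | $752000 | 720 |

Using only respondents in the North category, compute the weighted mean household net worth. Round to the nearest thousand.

North rows: 734, 735, 736, 738, 742, 744
Weighted sum = 98000×200 + 804000×623 + 463000×382 + 258000×778 + 149000×537 + 521000×782
  = 19600000 + 500892000 + 176866000 + 200724000 + 80013000 + 407422000 = 1385517000
Sum of weights = 200 + 623 + 382 + 778 + 537 + 782 = 3302
Weighted mean = 1385517000 / 3302 = 419599.33

420000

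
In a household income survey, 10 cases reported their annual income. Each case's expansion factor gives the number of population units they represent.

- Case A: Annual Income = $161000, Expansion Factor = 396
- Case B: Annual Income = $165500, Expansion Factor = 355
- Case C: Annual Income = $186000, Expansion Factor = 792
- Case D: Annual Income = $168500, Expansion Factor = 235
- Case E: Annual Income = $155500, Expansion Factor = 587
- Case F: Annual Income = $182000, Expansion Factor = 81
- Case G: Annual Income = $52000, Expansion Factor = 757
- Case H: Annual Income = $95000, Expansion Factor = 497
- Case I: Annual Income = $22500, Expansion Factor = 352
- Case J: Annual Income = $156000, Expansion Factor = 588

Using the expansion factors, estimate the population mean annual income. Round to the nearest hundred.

129700

Weighted sum = 161000×396 + 165500×355 + 186000×792 + 168500×235 + 155500×587 + 182000×81 + 52000×757 + 95000×497 + 22500×352 + 156000×588
  = 63756000 + 58752500 + 147312000 + 39597500 + 91278500 + 14742000 + 39364000 + 47215000 + 7920000 + 91728000 = 601665500
Sum of weights = 396 + 355 + 792 + 235 + 587 + 81 + 757 + 497 + 352 + 588 = 4640
Weighted mean = 601665500 / 4640 = 129669.29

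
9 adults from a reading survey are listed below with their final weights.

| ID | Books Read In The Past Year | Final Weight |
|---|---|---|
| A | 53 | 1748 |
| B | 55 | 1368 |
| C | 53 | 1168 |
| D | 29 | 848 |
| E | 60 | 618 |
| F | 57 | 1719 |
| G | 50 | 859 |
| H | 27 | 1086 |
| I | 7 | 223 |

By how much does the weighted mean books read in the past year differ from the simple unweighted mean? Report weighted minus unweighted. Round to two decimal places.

4.63

Unweighted sum = 53 + 55 + 53 + 29 + 60 + 57 + 50 + 27 + 7 = 391
Unweighted mean = 391 / 9 = 43.444444
Weighted sum = 53×1748 + 55×1368 + 53×1168 + 29×848 + 60×618 + 57×1719 + 50×859 + 27×1086 + 7×223
  = 463276
Sum of weights = 1748 + 1368 + 1168 + 848 + 618 + 1719 + 859 + 1086 + 223 = 9637
Weighted mean = 463276 / 9637 = 48.072637
Difference (weighted minus unweighted) = 4.6281923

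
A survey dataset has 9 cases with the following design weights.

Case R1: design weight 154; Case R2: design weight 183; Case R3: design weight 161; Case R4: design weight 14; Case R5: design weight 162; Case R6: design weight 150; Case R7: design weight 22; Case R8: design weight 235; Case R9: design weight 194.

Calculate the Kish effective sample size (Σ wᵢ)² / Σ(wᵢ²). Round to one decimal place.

Σ wᵢ = 1275
Σ wᵢ² = 23716 + 33489 + 25921 + 196 + 26244 + 22500 + 484 + 55225 + 37636 = 225411
n_eff = 1275² / 225411 = 1625625 / 225411 = 7.2118264

7.2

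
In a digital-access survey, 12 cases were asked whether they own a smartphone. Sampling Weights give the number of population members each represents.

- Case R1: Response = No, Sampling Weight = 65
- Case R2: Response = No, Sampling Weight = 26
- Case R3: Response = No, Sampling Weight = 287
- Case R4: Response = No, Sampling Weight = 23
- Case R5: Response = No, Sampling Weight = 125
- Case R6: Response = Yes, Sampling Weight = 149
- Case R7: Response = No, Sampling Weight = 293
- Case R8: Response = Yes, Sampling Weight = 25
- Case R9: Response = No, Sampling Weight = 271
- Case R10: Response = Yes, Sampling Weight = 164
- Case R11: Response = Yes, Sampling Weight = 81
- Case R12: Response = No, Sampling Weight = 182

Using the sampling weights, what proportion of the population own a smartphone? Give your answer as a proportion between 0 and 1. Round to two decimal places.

Sum of weights for 'Yes' = 149 + 25 + 164 + 81 = 419
Total weight = 65 + 26 + 287 + 23 + 125 + 149 + 293 + 25 + 271 + 164 + 81 + 182 = 1691
Weighted proportion = 419 / 1691 = 0.24778238

0.25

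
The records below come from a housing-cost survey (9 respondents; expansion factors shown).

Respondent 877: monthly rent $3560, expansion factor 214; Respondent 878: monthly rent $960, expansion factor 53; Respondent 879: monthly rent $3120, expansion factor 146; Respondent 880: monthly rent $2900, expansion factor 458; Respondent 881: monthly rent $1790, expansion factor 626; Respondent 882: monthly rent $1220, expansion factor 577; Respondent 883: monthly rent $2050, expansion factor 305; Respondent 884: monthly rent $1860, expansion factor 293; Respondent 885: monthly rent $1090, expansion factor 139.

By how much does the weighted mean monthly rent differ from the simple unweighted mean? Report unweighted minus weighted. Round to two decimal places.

18.19

Unweighted sum = 3560 + 960 + 3120 + 2900 + 1790 + 1220 + 2050 + 1860 + 1090 = 18550
Unweighted mean = 18550 / 9 = 2061.1111
Weighted sum = 5742660
Sum of weights = 214 + 53 + 146 + 458 + 626 + 577 + 305 + 293 + 139 = 2811
Weighted mean = 5742660 / 2811 = 2042.9242
Difference (unweighted minus weighted) = 18.186885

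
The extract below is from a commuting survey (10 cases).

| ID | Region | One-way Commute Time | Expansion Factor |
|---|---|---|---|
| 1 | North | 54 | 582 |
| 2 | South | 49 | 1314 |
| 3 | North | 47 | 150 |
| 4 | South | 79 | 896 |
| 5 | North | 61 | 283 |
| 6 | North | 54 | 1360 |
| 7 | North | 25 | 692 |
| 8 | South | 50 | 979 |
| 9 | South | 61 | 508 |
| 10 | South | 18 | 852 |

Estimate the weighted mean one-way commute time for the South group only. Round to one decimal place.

South rows: 2, 4, 8, 9, 10
Weighted sum = 49×1314 + 79×896 + 50×979 + 61×508 + 18×852
  = 64386 + 70784 + 48950 + 30988 + 15336 = 230444
Sum of weights = 1314 + 896 + 979 + 508 + 852 = 4549
Weighted mean = 230444 / 4549 = 50.658167

50.7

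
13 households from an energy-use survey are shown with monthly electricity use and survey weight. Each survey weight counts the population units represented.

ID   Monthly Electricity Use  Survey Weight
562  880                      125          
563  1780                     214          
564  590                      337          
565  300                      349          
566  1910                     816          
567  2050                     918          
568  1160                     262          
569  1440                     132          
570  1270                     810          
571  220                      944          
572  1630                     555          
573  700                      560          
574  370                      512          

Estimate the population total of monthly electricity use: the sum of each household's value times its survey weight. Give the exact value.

Weighted total = 7451380

7451380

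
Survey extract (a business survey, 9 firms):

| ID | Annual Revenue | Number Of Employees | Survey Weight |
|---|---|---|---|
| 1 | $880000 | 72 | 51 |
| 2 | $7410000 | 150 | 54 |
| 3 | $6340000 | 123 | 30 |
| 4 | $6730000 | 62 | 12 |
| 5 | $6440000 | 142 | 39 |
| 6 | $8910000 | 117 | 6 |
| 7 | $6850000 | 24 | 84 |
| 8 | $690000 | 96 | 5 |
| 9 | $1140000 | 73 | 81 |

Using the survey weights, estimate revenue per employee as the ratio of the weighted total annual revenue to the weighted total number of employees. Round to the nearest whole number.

54830

Σ wᵢ·y = 880000×51 + 7410000×54 + 6340000×30 + 6730000×12 + 6440000×39 + 8910000×6 + 6850000×84 + 690000×5 + 1140000×81
  = 1691790000
Σ wᵢ·x = 30855
Ratio = 1691790000 / 30855 = 54830.335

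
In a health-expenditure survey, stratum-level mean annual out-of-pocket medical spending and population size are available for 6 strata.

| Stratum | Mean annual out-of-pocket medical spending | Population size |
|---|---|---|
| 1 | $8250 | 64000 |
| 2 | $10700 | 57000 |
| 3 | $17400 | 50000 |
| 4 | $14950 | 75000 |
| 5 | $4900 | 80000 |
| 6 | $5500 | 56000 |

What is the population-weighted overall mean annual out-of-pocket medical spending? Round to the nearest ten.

10020

Σ Nₕ·x̄ₕ = 8250×64000 + 10700×57000 + 17400×50000 + 14950×75000 + 4900×80000 + 5500×56000
  = 528000000 + 609900000 + 870000000 + 1121250000 + 392000000 + 308000000 = 3829150000
Σ Nₕ = 64000 + 57000 + 50000 + 75000 + 80000 + 56000 = 382000
Overall mean = 3829150000 / 382000 = 10023.953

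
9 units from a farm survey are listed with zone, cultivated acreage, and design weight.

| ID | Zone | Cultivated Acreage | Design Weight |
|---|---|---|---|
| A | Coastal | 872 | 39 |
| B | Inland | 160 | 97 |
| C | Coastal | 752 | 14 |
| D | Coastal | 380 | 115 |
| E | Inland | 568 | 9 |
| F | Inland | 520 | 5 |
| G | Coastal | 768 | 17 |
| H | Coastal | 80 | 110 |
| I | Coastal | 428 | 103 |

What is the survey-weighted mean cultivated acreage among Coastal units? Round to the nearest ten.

Coastal rows: A, C, D, G, H, I
Weighted sum = 872×39 + 752×14 + 380×115 + 768×17 + 80×110 + 428×103
  = 34008 + 10528 + 43700 + 13056 + 8800 + 44084 = 154176
Sum of weights = 39 + 14 + 115 + 17 + 110 + 103 = 398
Weighted mean = 154176 / 398 = 387.37688

390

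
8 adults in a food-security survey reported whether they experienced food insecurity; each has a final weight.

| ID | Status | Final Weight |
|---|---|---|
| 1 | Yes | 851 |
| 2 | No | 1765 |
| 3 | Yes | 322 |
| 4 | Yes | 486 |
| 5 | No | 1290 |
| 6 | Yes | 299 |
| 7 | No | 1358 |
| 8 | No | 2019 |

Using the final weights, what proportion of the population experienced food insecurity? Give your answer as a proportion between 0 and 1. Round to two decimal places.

Sum of weights for 'Yes' = 851 + 322 + 486 + 299 = 1958
Total weight = 851 + 1765 + 322 + 486 + 1290 + 299 + 1358 + 2019 = 8390
Weighted proportion = 1958 / 8390 = 0.23337306

0.23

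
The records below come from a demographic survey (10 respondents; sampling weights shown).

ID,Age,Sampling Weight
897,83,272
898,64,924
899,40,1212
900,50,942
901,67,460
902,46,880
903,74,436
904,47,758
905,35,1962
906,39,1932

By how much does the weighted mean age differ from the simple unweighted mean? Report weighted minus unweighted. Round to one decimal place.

-7.4

Unweighted sum = 83 + 64 + 40 + 50 + 67 + 46 + 74 + 47 + 35 + 39 = 545
Unweighted mean = 545 / 10 = 54.5
Weighted sum = 83×272 + 64×924 + 40×1212 + 50×942 + 67×460 + 46×880 + 74×436 + 47×758 + 35×1962 + 39×1932
  = 22576 + 59136 + 48480 + 47100 + 30820 + 40480 + 32264 + 35626 + 68670 + 75348 = 460500
Sum of weights = 272 + 924 + 1212 + 942 + 460 + 880 + 436 + 758 + 1962 + 1932 = 9778
Weighted mean = 460500 / 9778 = 47.095521
Difference (weighted minus unweighted) = -7.4044794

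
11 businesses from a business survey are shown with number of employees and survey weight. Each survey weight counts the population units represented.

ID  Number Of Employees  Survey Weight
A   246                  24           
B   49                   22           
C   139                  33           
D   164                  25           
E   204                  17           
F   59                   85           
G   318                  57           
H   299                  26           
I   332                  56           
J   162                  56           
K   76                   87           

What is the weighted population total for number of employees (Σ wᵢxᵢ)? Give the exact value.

Weighted total = 246×24 + 49×22 + 139×33 + 164×25 + 204×17 + 59×85 + 318×57 + 299×26 + 332×56 + 162×56 + 76×87
  = 84328

84328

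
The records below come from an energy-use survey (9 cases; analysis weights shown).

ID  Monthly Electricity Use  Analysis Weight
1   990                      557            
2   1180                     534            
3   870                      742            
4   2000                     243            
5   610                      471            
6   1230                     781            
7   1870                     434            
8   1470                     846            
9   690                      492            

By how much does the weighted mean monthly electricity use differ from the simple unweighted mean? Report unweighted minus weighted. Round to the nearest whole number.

Unweighted sum = 990 + 1180 + 870 + 2000 + 610 + 1230 + 1870 + 1470 + 690 = 10910
Unweighted mean = 10910 / 9 = 1212.2222
Weighted sum = 990×557 + 1180×534 + 870×742 + 2000×243 + 610×471 + 1230×781 + 1870×434 + 1470×846 + 690×492
  = 551430 + 630120 + 645540 + 486000 + 287310 + 960630 + 811580 + 1243620 + 339480 = 5955710
Sum of weights = 557 + 534 + 742 + 243 + 471 + 781 + 434 + 846 + 492 = 5100
Weighted mean = 5955710 / 5100 = 1167.7863
Difference (unweighted minus weighted) = 44.435948

44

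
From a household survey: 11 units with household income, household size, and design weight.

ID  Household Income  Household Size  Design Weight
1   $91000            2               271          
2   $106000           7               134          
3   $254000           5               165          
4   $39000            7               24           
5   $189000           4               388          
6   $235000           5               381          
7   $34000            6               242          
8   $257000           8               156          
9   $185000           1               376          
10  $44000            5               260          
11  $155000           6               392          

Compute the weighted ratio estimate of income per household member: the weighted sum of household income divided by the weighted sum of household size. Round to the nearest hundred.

Σ wᵢ·y = 91000×271 + 106000×134 + 254000×165 + 39000×24 + 189000×388 + 235000×381 + 34000×242 + 257000×156 + 185000×376 + 44000×260 + 155000×392
  = 24661000 + 14204000 + 41910000 + 936000 + 73332000 + 89535000 + 8228000 + 40092000 + 69560000 + 11440000 + 60760000 = 434658000
Σ wᵢ·x = 2×271 + 7×134 + 5×165 + 7×24 + 4×388 + 5×381 + 6×242 + 8×156 + 1×376 + 5×260 + 6×392
  = 542 + 938 + 825 + 168 + 1552 + 1905 + 1452 + 1248 + 376 + 1300 + 2352 = 12658
Ratio = 434658000 / 12658 = 34338.6

34300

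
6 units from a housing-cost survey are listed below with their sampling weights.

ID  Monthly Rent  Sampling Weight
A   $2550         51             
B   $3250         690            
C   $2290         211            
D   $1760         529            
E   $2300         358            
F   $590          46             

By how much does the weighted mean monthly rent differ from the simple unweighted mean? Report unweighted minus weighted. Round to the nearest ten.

Unweighted sum = 2550 + 3250 + 2290 + 1760 + 2300 + 590 = 12740
Unweighted mean = 12740 / 6 = 2123.3333
Weighted sum = 2550×51 + 3250×690 + 2290×211 + 1760×529 + 2300×358 + 590×46
  = 4637320
Sum of weights = 51 + 690 + 211 + 529 + 358 + 46 = 1885
Weighted mean = 4637320 / 1885 = 2460.1167
Difference (unweighted minus weighted) = -336.78338

-340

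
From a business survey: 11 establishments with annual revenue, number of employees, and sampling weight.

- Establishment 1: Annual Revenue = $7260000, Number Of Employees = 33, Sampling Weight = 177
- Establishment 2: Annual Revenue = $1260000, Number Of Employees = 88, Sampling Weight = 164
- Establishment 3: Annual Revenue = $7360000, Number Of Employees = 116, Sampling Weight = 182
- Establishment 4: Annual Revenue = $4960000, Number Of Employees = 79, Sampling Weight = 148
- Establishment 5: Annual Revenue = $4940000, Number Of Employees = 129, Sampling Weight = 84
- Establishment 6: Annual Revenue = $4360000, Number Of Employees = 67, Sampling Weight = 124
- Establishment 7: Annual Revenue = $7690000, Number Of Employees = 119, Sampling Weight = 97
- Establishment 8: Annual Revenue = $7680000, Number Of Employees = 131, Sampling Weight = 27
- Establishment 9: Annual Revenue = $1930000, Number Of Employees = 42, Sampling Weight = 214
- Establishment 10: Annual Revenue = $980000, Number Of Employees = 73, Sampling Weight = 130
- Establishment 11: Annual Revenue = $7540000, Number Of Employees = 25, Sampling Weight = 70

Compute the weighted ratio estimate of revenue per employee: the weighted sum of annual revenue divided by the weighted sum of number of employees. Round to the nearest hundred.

Σ wᵢ·y = 7260000×177 + 1260000×164 + 7360000×182 + 4960000×148 + 4940000×84 + 4360000×124 + 7690000×97 + 7680000×27 + 1930000×214 + 980000×130 + 7540000×70
  = 1285020000 + 206640000 + 1339520000 + 734080000 + 414960000 + 540640000 + 745930000 + 207360000 + 413020000 + 127400000 + 527800000 = 6542370000
Σ wᵢ·x = 107529
Ratio = 6542370000 / 107529 = 60842.842

60800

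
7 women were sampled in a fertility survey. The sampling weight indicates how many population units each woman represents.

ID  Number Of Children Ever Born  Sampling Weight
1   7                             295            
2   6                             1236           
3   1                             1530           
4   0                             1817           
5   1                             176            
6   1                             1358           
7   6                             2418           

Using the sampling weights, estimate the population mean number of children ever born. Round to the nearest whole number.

Weighted sum = 7×295 + 6×1236 + 1×1530 + 0×1817 + 1×176 + 1×1358 + 6×2418
  = 2065 + 7416 + 1530 + 0 + 176 + 1358 + 14508 = 27053
Sum of weights = 8830
Weighted mean = 27053 / 8830 = 3.0637599

3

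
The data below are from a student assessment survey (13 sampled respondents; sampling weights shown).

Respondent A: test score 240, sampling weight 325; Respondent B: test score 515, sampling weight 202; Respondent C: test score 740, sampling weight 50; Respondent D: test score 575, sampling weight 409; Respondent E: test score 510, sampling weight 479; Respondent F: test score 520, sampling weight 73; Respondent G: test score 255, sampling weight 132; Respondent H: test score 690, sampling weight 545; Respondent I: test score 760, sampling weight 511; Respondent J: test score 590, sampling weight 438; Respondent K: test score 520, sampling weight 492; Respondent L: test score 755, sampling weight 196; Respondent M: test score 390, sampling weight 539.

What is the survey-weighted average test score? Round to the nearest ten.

550

Weighted sum = 2406975
Sum of weights = 4391
Weighted mean = 2406975 / 4391 = 548.16101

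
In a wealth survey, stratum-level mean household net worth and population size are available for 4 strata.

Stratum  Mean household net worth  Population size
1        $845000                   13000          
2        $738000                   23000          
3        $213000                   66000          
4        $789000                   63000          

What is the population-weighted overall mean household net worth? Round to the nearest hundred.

Σ Nₕ·x̄ₕ = 845000×13000 + 738000×23000 + 213000×66000 + 789000×63000
  = 91724000000
Σ Nₕ = 13000 + 23000 + 66000 + 63000 = 165000
Overall mean = 91724000000 / 165000 = 555903.03

555900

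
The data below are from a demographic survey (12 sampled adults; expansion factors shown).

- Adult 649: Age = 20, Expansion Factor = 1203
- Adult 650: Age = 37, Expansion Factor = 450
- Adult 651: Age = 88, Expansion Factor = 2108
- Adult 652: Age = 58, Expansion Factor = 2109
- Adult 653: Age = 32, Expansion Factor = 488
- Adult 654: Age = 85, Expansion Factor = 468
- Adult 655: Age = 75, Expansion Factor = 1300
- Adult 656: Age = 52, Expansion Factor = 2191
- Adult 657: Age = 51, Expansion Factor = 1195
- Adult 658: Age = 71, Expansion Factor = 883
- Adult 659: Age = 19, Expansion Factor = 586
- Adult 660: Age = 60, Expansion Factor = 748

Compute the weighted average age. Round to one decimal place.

57.9

Weighted sum = 20×1203 + 37×450 + 88×2108 + 58×2109 + 32×488 + 85×468 + 75×1300 + 52×2191 + 51×1195 + 71×883 + 19×586 + 60×748
  = 795016
Sum of weights = 1203 + 450 + 2108 + 2109 + 488 + 468 + 1300 + 2191 + 1195 + 883 + 586 + 748 = 13729
Weighted mean = 795016 / 13729 = 57.907786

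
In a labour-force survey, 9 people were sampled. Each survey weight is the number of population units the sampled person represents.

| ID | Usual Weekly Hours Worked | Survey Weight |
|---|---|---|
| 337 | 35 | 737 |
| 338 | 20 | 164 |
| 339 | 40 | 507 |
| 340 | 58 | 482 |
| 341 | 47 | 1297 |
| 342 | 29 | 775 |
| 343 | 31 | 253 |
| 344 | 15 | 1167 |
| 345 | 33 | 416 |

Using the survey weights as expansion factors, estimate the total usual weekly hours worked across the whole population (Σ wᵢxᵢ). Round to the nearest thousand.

200000

Weighted total = 35×737 + 20×164 + 40×507 + 58×482 + 47×1297 + 29×775 + 31×253 + 15×1167 + 33×416
  = 25795 + 3280 + 20280 + 27956 + 60959 + 22475 + 7843 + 17505 + 13728 = 199821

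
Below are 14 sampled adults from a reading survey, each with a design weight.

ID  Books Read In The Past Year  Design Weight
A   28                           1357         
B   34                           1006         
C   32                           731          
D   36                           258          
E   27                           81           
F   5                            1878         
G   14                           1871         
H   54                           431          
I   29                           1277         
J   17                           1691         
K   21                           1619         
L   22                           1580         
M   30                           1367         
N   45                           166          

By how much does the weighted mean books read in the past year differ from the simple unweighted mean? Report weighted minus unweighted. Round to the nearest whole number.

-5

Unweighted sum = 394
Unweighted mean = 394 / 14 = 28.142857
Weighted sum = 348944
Sum of weights = 15313
Weighted mean = 348944 / 15313 = 22.787436
Difference (weighted minus unweighted) = -5.3554216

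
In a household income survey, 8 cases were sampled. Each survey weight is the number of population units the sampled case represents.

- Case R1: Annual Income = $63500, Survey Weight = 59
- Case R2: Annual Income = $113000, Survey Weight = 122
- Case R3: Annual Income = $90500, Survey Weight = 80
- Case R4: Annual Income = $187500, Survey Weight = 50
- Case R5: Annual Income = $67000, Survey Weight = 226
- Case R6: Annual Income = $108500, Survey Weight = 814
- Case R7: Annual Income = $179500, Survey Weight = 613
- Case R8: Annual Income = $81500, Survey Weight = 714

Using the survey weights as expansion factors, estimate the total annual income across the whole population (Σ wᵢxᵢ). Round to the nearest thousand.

Weighted total = 63500×59 + 113000×122 + 90500×80 + 187500×50 + 67000×226 + 108500×814 + 179500×613 + 81500×714
  = 3746500 + 13786000 + 7240000 + 9375000 + 15142000 + 88319000 + 110033500 + 58191000 = 305833000

305833000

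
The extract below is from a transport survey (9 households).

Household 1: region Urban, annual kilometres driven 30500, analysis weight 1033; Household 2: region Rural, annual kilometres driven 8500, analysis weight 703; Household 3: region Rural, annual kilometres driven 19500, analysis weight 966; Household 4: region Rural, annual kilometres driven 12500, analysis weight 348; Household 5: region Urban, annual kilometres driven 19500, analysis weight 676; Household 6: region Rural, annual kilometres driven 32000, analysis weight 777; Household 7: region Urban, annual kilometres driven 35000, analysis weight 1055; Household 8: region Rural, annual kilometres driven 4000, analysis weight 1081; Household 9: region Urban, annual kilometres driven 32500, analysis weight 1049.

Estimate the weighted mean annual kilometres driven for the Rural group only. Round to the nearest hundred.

15100

Rural rows: 2, 3, 4, 6, 8
Weighted sum = 8500×703 + 19500×966 + 12500×348 + 32000×777 + 4000×1081
  = 5975500 + 18837000 + 4350000 + 24864000 + 4324000 = 58350500
Sum of weights = 703 + 966 + 348 + 777 + 1081 = 3875
Weighted mean = 58350500 / 3875 = 15058.194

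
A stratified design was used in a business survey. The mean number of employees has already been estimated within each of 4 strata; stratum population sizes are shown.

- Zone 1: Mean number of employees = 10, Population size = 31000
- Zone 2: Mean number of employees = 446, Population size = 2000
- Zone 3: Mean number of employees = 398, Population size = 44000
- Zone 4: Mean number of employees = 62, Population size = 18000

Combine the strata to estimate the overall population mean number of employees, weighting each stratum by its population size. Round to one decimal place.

Σ Nₕ·x̄ₕ = 10×31000 + 446×2000 + 398×44000 + 62×18000
  = 310000 + 892000 + 17512000 + 1116000 = 19830000
Σ Nₕ = 95000
Overall mean = 19830000 / 95000 = 208.73684

208.7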